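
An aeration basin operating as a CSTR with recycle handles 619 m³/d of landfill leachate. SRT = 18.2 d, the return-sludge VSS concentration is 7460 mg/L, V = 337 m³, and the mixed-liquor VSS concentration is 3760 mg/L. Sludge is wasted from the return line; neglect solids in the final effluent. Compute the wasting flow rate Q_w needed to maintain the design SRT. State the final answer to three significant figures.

Wasting from the return line (neglecting effluent solids): Q_w = V·X / (θ_c·X_r) = 337.0 × 3760 / (18.2 × 7460) = 9.333 m³/d.

Q_w ≈ 9.33 m³/d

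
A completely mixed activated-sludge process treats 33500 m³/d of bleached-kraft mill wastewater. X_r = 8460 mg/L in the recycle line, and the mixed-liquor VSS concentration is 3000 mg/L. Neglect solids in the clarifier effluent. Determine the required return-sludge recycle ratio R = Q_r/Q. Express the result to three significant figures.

R = Q_r/Q = X/(X_r − X) = 3000 / (8460 − 3000) = 0.5495.

R ≈ 0.549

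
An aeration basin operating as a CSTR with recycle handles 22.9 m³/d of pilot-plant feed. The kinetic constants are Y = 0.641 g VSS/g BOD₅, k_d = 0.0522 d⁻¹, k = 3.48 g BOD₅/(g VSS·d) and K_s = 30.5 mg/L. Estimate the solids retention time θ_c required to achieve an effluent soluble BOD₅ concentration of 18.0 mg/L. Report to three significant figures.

From 1/θ_c = Y·k·S/(K_s + S) − k_d: Y·k·S/(K_s+S) = 0.641 × 3.48 × 18.0 / (30.5 + 18.0) = 0.8279 d⁻¹.
θ_c = 1/(μ − k_d) = 1/(0.8279 − 0.0522) = 1/0.7757 = 1.289 d.

θ_c ≈ 1.29 d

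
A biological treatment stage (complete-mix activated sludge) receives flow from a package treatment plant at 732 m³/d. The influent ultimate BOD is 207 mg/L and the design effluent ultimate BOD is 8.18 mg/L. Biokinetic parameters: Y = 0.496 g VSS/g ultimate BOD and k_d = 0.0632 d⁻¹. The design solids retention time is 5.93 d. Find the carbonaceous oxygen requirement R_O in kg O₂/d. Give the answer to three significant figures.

R_O ≈ 71.0 kg O₂/d

The observed yield is Y_obs = Y/(1 + k_d·θ_c) = 0.496 / (1 + 0.0632 × 5.93) = 0.496 / 1.375 = 0.3608 g VSS per g ultimate BOD removed.
ΔS = 207 − 8.18 = 198.8 mg/L, so the substrate removal rate is 732 × 198.8/1000 = 145.5 kg ultimate BOD/d.
Biomass synthesised: P_X = Y_obs × 145.5 = 52.51 kg VSS/d.
R_O = Q·(S₀ − S) − 1.42·P_X = 145.5 − 1.42 × 52.51 = 70.98 kg O₂/d.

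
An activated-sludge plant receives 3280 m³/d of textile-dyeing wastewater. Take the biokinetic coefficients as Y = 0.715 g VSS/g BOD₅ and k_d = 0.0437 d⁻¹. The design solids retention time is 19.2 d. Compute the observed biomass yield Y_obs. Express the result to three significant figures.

Y_obs ≈ 0.389 g VSS/g BOD₅

The observed yield is Y_obs = Y/(1 + k_d·θ_c) = 0.715 / (1 + 0.0437 × 19.2) = 0.715 / 1.839 = 0.3888 g VSS per g BOD₅ removed.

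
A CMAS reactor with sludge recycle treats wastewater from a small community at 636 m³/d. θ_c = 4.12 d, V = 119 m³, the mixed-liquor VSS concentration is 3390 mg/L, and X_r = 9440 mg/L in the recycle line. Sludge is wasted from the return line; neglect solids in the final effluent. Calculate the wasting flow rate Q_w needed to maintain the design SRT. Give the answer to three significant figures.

θ_c = V·X/(Q_w·X_r) when wasting from the recycle, so Q_w = V·X/(θ_c·X_r) = 119.0 × 3390 / (4.12 × 9440) = 10.37 m³/d.

Q_w ≈ 10.4 m³/d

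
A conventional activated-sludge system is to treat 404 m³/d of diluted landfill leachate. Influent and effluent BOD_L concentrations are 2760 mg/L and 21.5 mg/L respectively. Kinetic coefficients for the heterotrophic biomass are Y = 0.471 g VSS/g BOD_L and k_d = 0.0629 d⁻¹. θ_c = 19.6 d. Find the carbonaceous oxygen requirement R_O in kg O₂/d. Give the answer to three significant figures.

R_O ≈ 775 kg O₂/d

Y_obs = Y / (1 + k_d θ_c) = 0.471 / (1 + 0.0629 × 19.6) = 0.471 / 2.233 = 0.2109.
ΔS = 2760 − 21.5 = 2738 mg/L, so the substrate removal rate is 404 × 2738/1000 = 1106 kg BOD_L/d.
P_X = Y_obs·Q·(S₀ − S) = 0.2109 × 1106 = 233.4 kg VSS/d.
R_O = Q·(S₀ − S) − 1.42·P_X = 1106 − 1.42 × 233.4 = 775.0 kg O₂/d.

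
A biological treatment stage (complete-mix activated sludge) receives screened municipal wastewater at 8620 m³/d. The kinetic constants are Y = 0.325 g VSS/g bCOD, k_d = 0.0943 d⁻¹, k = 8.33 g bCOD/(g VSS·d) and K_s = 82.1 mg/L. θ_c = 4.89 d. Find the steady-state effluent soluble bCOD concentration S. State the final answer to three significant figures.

Effluent substrate depends only on kinetics and SRT: S = K_s(1 + k_d θ_c) / [θ_c(Yk − k_d) − 1] = 82.1 × (1 + 0.0943 × 4.89) / [4.89 × (0.325 × 8.33 − 0.0943) − 1] = 120.0 / 11.78 = 10.19 mg/L.

S ≈ 10.2 mg/L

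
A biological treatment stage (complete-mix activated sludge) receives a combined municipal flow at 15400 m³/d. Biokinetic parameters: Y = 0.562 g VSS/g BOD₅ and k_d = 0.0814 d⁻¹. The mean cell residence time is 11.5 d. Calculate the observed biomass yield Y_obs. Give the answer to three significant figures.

Y_obs ≈ 0.290 g VSS/g BOD₅

Observed yield with endogenous decay: Y_obs = Y / (1 + k_d·θ_c) = 0.562 / (1 + 0.0814 × 11.5) = 0.562 / 1.936 = 0.2903 g VSS/g BOD₅.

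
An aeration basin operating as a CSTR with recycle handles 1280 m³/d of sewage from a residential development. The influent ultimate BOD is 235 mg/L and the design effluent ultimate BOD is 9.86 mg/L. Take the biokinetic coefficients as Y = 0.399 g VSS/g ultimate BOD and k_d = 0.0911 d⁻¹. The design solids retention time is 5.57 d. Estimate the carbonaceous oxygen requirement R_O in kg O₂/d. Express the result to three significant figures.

R_O ≈ 180 kg O₂/d

The observed yield is Y_obs = Y/(1 + k_d·θ_c) = 0.399 / (1 + 0.0911 × 5.57) = 0.399 / 1.507 = 0.2647 g VSS per g ultimate BOD removed.
Substrate removed = Q·(S₀ − S) = 1280 m³/d × (235 − 9.86) g/m³ = 2.88×10^5 g/d = 288.2 kg/d.
Net sludge production P_X = 0.2647 × 288.2 = 76.28 kg VSS/d.
Carbonaceous O₂ demand = substrate oxidised − cell-mass equivalent = 288.2 − 1.42 × 76.28 = 179.9 kg O₂/d.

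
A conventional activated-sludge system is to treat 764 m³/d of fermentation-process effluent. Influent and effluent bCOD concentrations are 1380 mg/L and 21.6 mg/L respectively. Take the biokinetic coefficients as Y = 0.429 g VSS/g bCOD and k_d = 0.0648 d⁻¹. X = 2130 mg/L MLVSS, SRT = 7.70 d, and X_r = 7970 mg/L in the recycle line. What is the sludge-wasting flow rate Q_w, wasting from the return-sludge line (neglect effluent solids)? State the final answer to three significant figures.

Rearranging the biomass balance for a CMAS with decay, V = Y·Q·ΔS·θ_c / [X·(1+k_d θ_c)] = 0.429 × 764 × (1380 − 21.6) × 7.70 / [2130 × (1 + 0.0648 × 7.70)] = 3.43×10^6 / 3193 = 1074 m³.
Q_w = (V·X)/(θ_c X_r) = 1074 × 2130 / (7.70 × 7970) = 37.27 m³/d.

Q_w ≈ 37.3 m³/d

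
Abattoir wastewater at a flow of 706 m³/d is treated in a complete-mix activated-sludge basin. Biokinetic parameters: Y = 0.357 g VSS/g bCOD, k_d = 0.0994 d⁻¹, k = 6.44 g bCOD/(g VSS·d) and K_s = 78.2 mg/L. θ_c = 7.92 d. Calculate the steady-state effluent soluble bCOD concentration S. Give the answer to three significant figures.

S ≈ 8.51 mg/L

From the Monod/SRT balance for a CMAS, S = K_s·(1+k_d θ_c)/[θ_c·(Y k − k_d) − 1] = 78.2 × (1 + 0.0994 × 7.92) / [7.92 × (0.357 × 6.44 − 0.0994) − 1] = 139.8 / 16.42 = 8.511 mg/L.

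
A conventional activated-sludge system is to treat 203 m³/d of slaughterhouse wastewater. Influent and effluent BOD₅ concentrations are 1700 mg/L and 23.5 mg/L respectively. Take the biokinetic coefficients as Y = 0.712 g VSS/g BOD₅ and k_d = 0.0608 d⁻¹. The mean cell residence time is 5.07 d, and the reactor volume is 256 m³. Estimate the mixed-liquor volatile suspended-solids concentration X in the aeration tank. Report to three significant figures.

X ≈ 3670 mg/L

From V·X·(1 + k_d·θ_c) = Y·Q·(S₀ − S)·θ_c: X = 0.712 × 203 × (1700 − 23.5) × 5.07 / [256 × (1 + 0.0608 × 5.07)] = 3668 mg/L.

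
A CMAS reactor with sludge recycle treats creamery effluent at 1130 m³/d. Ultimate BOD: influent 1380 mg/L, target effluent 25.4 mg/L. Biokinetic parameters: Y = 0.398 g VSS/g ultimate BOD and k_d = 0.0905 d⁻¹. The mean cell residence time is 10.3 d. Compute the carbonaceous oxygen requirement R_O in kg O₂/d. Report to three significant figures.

Y_obs = Y / (1 + k_d θ_c) = 0.398 / (1 + 0.0905 × 10.3) = 0.398 / 1.932 = 0.2060.
ΔS = 1380 − 25.4 = 1355 mg/L, so the substrate removal rate is 1130 × 1355/1000 = 1531 kg ultimate BOD/d.
Biomass synthesised: P_X = Y_obs × 1531 = 315.3 kg VSS/d.
R_O = Q·ΔS − 1.42 P_X = 1531 − 447.7 = 1083 kg O₂/d.

R_O ≈ 1080 kg O₂/d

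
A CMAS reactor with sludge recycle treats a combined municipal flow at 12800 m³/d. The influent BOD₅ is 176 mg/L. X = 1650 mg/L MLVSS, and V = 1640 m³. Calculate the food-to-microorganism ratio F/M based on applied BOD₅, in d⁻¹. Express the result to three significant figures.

F/M = applied load / biomass = Q·S₀/(V·X) = 12800 × 176 / (1640 × 1650) = 0.8325 d⁻¹.

F/M ≈ 0.833 d⁻¹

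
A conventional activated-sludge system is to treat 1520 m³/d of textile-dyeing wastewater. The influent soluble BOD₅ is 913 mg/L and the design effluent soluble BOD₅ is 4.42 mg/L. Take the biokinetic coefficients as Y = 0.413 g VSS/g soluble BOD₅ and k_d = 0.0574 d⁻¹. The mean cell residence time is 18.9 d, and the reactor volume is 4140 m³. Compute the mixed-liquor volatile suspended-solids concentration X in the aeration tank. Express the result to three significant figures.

From V·X·(1 + k_d·θ_c) = Y·Q·(S₀ − S)·θ_c: X = 0.413 × 1520 × (913 − 4.42) × 18.9 / [4140 × (1 + 0.0574 × 18.9)] = 1249 mg/L.

X ≈ 1250 mg/L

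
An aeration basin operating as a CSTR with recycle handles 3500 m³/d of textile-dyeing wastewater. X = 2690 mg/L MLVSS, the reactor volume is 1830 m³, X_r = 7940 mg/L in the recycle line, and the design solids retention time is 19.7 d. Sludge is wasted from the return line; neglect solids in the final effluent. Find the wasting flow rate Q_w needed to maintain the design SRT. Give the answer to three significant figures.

Wasting from the return line (neglecting effluent solids): Q_w = V·X / (θ_c·X_r) = 1830 × 2690 / (19.7 × 7940) = 31.47 m³/d.

Q_w ≈ 31.5 m³/d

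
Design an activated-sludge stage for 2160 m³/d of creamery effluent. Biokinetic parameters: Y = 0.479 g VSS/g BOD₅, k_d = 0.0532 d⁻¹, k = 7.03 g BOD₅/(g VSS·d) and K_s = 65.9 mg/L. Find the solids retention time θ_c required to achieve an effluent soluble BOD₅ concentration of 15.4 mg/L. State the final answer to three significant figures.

At the target effluent, Y k S/(K_s+S) = 0.479×7.03×15.4/81.30 = 0.6379 d⁻¹.
θ_c = 1/(μ − k_d) = 1/(0.6379 − 0.0532) = 1/0.5847 = 1.710 d.

θ_c ≈ 1.71 d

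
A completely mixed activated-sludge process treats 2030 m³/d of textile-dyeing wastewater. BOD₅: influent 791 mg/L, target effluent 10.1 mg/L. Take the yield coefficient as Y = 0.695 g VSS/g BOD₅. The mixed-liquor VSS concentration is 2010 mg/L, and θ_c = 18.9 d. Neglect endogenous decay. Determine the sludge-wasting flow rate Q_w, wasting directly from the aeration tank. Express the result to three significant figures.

Q_w ≈ 548 m³/d

Biomass mass balance (decay neglected): V·X = Y·Q·(S₀ − S)·θ_c, so V = 0.695 × 2030 × (791 − 10.1) × 18.9 / 2010 = 10360 m³.
Wasting from the aeration tank: Q_w = V / θ_c = 10360 / 18.9 = 548.1 m³/d.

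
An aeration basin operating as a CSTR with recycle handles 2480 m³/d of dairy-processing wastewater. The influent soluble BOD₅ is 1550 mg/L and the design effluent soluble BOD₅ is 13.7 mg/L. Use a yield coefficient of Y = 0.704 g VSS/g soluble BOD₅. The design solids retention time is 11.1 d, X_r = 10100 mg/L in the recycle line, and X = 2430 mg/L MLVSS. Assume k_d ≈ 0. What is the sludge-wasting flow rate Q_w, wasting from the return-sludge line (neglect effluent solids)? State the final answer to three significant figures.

Q_w ≈ 266 m³/d

V·X = Y·Q·ΔS·θ_c gives V = 0.704 × 2480 × (1550 − 13.7) × 11.1 / 2430 = 12252 m³.
Wasting from the return line (neglecting effluent solids): Q_w = V·X / (θ_c·X_r) = 12252 × 2430 / (11.1 × 10100) = 265.6 m³/d.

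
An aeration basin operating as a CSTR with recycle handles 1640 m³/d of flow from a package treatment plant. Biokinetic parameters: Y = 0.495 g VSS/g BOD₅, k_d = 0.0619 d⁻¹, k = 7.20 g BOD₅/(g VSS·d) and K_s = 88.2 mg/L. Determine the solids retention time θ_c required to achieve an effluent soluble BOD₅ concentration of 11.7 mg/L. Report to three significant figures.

θ_c ≈ 2.81 d

At the target effluent, Y k S/(K_s+S) = 0.495×7.20×11.7/99.90 = 0.4174 d⁻¹.
Then 1/θ_c = μ − k_d = 0.4174 − 0.0619 = 0.3555 d⁻¹, giving θ_c = 2.813 d.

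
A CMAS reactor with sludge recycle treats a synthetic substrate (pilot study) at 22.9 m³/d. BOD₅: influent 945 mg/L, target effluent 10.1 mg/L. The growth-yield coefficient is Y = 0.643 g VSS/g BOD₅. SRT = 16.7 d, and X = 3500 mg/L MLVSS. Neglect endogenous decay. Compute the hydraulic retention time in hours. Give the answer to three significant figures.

τ ≈ 68.8 h

V·X = Y·Q·ΔS·θ_c gives V = 0.643 × 22.9 × (945 − 10.1) × 16.7 / 3500 = 65.68 m³.
Hydraulic retention time τ = V/Q = 65.68 / 22.9 = 2.868 d = 68.84 h.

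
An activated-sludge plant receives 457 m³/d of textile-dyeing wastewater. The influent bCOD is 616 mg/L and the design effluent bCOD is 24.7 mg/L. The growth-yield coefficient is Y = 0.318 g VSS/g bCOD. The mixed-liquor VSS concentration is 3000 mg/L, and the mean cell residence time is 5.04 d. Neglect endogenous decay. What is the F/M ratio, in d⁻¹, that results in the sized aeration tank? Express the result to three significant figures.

Biomass mass balance (decay neglected): V·X = Y·Q·(S₀ − S)·θ_c, so V = 0.318 × 457 × (616 − 24.7) × 5.04 / 3000 = 144.4 m³.
F/M = Q·S₀ / (V·X) = 457 × 616 / (144.4 × 3000) = 0.6500 g bCOD·(g VSS·d)⁻¹.

F/M ≈ 0.650 d⁻¹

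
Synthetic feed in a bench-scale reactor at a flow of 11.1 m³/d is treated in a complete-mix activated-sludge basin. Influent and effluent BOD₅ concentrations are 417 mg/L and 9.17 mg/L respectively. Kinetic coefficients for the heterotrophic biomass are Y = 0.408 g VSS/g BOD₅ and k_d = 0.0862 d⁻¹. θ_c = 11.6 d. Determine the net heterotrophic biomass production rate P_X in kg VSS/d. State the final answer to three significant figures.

The observed yield is Y_obs = Y/(1 + k_d·θ_c) = 0.408 / (1 + 0.0862 × 11.6) = 0.408 / 2.000 = 0.2040 g VSS per g BOD₅ removed.
Mass of BOD₅ removed per day: Q(S₀ − S) = 11.1 × 407.8 g/m³ = 4.527 kg/d.
Biomass produced: P_X = Y_obs·Q·ΔS = 0.2040 × 4.527 ≈ 0.9235 kg VSS/d.

P_X ≈ 0.924 kg VSS/d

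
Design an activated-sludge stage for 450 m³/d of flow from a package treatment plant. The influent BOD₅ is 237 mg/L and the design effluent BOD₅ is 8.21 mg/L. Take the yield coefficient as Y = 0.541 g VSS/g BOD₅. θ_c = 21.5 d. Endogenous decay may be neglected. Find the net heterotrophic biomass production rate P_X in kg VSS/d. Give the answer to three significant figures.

Since k_d ≈ 0, Y_obs = Y = 0.541 g VSS/g BOD₅.
Mass of BOD₅ removed per day: Q(S₀ − S) = 450 × 228.8 g/m³ = 103.0 kg/d.
So the net sludge growth is P_X = 0.5410 × 103.0 = 55.70 kg VSS/d.

P_X ≈ 55.7 kg VSS/d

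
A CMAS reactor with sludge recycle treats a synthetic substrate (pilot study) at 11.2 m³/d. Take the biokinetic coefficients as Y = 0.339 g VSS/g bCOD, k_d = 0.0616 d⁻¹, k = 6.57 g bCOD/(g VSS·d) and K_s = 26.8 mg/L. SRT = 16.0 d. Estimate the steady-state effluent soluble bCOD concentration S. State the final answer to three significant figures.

For a completely mixed reactor with recycle the Lawrence–McCarty relation gives S = K_s·(1 + k_d·θ_c) / [θ_c·(Y·k − k_d) − 1] = 26.8 × (1 + 0.0616 × 16.0) / [16.0 × (0.339 × 6.57 − 0.0616) − 1] = 53.21 / 33.65 = 1.581 mg/L.

S ≈ 1.58 mg/L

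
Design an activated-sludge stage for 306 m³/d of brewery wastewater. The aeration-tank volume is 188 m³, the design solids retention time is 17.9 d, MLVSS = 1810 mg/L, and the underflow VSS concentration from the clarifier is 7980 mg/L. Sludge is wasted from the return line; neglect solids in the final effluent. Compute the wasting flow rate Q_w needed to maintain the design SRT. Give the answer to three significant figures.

θ_c = V·X/(Q_w·X_r) when wasting from the recycle, so Q_w = V·X/(θ_c·X_r) = 188.0 × 1810 / (17.9 × 7980) = 2.382 m³/d.

Q_w ≈ 2.38 m³/d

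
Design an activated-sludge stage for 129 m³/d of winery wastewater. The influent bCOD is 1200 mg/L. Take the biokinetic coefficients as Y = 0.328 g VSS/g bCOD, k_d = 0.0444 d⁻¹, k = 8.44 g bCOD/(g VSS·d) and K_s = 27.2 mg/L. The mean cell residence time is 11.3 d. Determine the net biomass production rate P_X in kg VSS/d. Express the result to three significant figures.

P_X ≈ 33.8 kg VSS/d

Effluent substrate depends only on kinetics and SRT: S = K_s(1 + k_d θ_c) / [θ_c(Yk − k_d) − 1] = 27.2 × (1 + 0.0444 × 11.3) / [11.3 × (0.328 × 8.44 − 0.0444) − 1] = 40.85 / 29.78 = 1.372 mg/L.
Observed yield with endogenous decay: Y_obs = Y / (1 + k_d·θ_c) = 0.328 / (1 + 0.0444 × 11.3) = 0.328 / 1.502 = 0.2184 g VSS/g bCOD.
Substrate removed = Q·(S₀ − S) = 129 m³/d × (1200 − 1.37) g/m³ = 1.55×10^5 g/d = 154.6 kg/d.
Net biomass production P_X = Y_obs × Q·(S₀ − S) = 0.2184 × 154.6 = 33.77 kg VSS/d.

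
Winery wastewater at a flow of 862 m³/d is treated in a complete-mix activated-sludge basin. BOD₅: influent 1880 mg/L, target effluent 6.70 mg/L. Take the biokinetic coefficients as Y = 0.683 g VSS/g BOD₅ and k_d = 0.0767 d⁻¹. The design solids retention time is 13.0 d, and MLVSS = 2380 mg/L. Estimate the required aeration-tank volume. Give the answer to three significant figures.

From the SRT design equation V = Y Q (S₀−S) θ_c / [X (1 + k_d θ_c)] = 0.683 × 862 × (1880 − 6.70) × 13.0 / [2380 × (1 + 0.0767 × 13.0)] = 1.43×10^7 / 4753 = 3016 m³.

V ≈ 3020 m³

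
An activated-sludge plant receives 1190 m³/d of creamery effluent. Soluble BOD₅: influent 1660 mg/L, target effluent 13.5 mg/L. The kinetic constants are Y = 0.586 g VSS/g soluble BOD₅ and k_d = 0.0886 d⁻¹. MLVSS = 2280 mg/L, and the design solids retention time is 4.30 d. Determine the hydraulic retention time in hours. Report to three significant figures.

Steady-state biomass mass balance: V·X·(1 + k_d·θ_c) = Y·Q·(S₀ − S)·θ_c, so V = 0.586 × 1190 × (1660 − 13.5) × 4.30 / [2280 × (1 + 0.0886 × 4.30)] = 4.94×10^6 / 3149 = 1568 m³.
τ = V/Q = 1568/1190 = 1.318 d, or 31.62 h.

τ ≈ 31.6 h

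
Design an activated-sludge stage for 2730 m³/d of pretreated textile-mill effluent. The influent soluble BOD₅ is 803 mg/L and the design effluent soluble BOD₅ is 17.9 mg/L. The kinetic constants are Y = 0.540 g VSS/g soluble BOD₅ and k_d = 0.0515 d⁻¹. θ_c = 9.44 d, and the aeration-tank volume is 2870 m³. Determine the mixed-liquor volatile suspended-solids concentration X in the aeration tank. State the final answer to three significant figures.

Solving the biomass balance for X: X = Y Q (S₀−S) θ_c / [V (1+k_d θ_c)] = 0.540 × 2730 × (803 − 17.9) × 9.44 / [2870 × (1 + 0.0515 × 9.44)] = 2562 mg/L.

X ≈ 2560 mg/L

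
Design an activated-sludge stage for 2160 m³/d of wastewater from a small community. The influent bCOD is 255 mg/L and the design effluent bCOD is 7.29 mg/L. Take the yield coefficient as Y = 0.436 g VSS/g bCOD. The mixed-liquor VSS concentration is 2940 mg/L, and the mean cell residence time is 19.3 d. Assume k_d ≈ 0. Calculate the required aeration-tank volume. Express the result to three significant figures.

With k_d = 0 the design equation reduces to V = Y Q (S₀−S) θ_c / X = 0.436 × 2160 × (255 − 7.29) × 19.3 / 2940 = 1531 m³.

V ≈ 1530 m³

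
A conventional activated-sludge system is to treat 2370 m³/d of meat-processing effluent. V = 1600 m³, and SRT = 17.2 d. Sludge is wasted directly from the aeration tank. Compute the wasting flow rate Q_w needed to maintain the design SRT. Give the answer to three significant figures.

Wasting from the aeration tank: Q_w = V / θ_c = 1600 / 17.2 = 93.02 m³/d.

Q_w ≈ 93.0 m³/d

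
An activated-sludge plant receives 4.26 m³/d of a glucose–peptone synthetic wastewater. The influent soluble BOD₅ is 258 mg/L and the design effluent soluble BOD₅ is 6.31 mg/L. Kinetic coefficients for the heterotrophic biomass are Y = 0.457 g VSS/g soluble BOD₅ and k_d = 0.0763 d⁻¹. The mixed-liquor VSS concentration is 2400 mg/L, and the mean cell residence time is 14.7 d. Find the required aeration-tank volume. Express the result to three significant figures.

Steady-state biomass mass balance: V·X·(1 + k_d·θ_c) = Y·Q·(S₀ − S)·θ_c, so V = 0.457 × 4.26 × (258 − 6.31) × 14.7 / [2400 × (1 + 0.0763 × 14.7)] = 7.2×10^3 / 5092 = 1.415 m³.

V ≈ 1.41 m³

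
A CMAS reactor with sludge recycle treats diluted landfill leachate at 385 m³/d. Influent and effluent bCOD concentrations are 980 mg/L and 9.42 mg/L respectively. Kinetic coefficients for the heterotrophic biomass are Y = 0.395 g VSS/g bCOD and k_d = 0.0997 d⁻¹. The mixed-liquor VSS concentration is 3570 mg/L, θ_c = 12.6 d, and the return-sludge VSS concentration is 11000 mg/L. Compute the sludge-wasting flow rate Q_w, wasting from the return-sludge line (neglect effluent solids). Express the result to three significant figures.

Rearranging the biomass balance for a CMAS with decay, V = Y·Q·ΔS·θ_c / [X·(1+k_d θ_c)] = 0.395 × 385 × (980 − 9.42) × 12.6 / [3570 × (1 + 0.0997 × 12.6)] = 1.86×10^6 / 8055 = 230.9 m³.
θ_c = V·X/(Q_w·X_r) when wasting from the recycle, so Q_w = V·X/(θ_c·X_r) = 230.9 × 3570 / (12.6 × 11000) = 5.947 m³/d.

Q_w ≈ 5.95 m³/d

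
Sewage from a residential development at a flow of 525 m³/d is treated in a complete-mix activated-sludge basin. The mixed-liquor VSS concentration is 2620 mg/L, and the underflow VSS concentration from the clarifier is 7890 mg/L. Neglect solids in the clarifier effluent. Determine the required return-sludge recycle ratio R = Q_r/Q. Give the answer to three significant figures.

R ≈ 0.497

R = Q_r/Q = X/(X_r − X) = 2620 / (7890 − 2620) = 0.4972.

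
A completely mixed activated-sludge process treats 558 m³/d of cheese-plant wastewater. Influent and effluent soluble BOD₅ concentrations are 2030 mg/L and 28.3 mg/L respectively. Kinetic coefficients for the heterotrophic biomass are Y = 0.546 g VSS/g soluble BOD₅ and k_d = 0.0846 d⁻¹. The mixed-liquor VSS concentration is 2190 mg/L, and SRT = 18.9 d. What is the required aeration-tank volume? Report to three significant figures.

V ≈ 2030 m³

Rearranging the biomass balance for a CMAS with decay, V = Y·Q·ΔS·θ_c / [X·(1+k_d θ_c)] = 0.546 × 558 × (2030 − 28.3) × 18.9 / [2190 × (1 + 0.0846 × 18.9)] = 1.15×10^7 / 5692 = 2025 m³.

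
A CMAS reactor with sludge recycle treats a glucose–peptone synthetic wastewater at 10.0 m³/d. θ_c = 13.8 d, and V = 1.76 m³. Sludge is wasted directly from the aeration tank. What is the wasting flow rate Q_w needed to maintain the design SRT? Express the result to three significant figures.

With mixed-liquor wasting, θ_c = V/Q_w, so Q_w = V/θ_c = 1.760/13.8 = 0.1275 m³/d.

Q_w ≈ 0.128 m³/d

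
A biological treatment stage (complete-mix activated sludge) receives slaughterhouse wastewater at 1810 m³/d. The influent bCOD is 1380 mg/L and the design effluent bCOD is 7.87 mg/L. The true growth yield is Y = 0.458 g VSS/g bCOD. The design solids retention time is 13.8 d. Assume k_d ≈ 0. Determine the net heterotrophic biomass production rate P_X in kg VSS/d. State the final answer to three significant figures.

P_X ≈ 1140 kg VSS/d

With endogenous decay neglected, the observed yield equals the true yield: Y_obs = Y = 0.458 g VSS/g bCOD.
Q·(S₀ − S) = 1810 × (1380 − 7.87) × 10⁻³ = 2484 kg/d removed.
P_X = Y_obs · Q(S₀ − S) = 0.4580 × 2484 = 1137 kg VSS/d.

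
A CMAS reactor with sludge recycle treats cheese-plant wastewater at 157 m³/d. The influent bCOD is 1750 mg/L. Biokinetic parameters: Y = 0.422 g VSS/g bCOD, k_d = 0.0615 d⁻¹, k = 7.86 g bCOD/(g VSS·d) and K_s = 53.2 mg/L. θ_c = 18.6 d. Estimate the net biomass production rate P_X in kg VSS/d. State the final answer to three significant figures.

P_X ≈ 54.0 kg VSS/d

From the Monod/SRT balance for a CMAS, S = K_s·(1+k_d θ_c)/[θ_c·(Y k − k_d) − 1] = 53.2 × (1 + 0.0615 × 18.6) / [18.6 × (0.422 × 7.86 − 0.0615) − 1] = 114.1 / 59.55 = 1.915 mg/L.
The observed yield is Y_obs = Y/(1 + k_d·θ_c) = 0.422 / (1 + 0.0615 × 18.6) = 0.422 / 2.144 = 0.1968 g VSS per g bCOD removed.
Mass of bCOD removed per day: Q(S₀ − S) = 157 × 1748 g/m³ = 274.4 kg/d.
Biomass produced: P_X = Y_obs·Q·ΔS = 0.1968 × 274.4 ≈ 54.02 kg VSS/d.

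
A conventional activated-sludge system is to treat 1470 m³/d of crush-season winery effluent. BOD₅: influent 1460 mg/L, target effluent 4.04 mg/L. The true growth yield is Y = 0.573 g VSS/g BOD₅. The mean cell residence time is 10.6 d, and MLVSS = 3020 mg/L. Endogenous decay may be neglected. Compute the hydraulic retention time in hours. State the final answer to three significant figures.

V·X = Y·Q·ΔS·θ_c gives V = 0.573 × 1470 × (1460 − 4.04) × 10.6 / 3020 = 4304 m³.
Hydraulic retention time τ = V/Q = 4304 / 1470 = 2.928 d = 70.28 h.

τ ≈ 70.3 h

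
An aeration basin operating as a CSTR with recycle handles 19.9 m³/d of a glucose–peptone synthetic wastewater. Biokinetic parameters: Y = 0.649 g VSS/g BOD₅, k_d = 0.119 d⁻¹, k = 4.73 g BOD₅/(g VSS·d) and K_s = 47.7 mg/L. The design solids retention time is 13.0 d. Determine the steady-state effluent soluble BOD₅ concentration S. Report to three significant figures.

Effluent substrate depends only on kinetics and SRT: S = K_s(1 + k_d θ_c) / [θ_c(Yk − k_d) − 1] = 47.7 × (1 + 0.119 × 13.0) / [13.0 × (0.649 × 4.73 − 0.119) − 1] = 121.5 / 37.36 = 3.252 mg/L.

S ≈ 3.25 mg/L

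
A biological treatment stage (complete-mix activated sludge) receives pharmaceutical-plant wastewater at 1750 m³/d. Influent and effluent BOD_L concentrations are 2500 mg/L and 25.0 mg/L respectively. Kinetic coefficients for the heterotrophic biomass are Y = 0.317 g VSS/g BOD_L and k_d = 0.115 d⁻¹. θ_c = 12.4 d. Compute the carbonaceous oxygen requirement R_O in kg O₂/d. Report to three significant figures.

Correct the yield for decay: Y_obs = Y/(1 + k_d θ_c) = 0.317 / (1 + 0.115 × 12.4) = 0.317 / 2.426 = 0.1307.
ΔS = 2500 − 25.0 = 2475 mg/L, so the substrate removal rate is 1750 × 2475/1000 = 4331 kg BOD_L/d.
Biomass synthesised: P_X = Y_obs × 4331 = 566.0 kg VSS/d.
Carbonaceous O₂ demand = substrate oxidised − cell-mass equivalent = 4331 − 1.42 × 566.0 = 3528 kg O₂/d.

R_O ≈ 3530 kg O₂/d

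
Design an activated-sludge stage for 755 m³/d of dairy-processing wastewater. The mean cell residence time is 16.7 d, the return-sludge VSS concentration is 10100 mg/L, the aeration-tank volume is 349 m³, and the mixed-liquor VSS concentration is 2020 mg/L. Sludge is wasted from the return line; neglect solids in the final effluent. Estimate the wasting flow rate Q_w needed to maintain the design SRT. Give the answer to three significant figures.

Q_w ≈ 4.18 m³/d

θ_c = V·X/(Q_w·X_r) when wasting from the recycle, so Q_w = V·X/(θ_c·X_r) = 349.0 × 2020 / (16.7 × 10100) = 4.180 m³/d.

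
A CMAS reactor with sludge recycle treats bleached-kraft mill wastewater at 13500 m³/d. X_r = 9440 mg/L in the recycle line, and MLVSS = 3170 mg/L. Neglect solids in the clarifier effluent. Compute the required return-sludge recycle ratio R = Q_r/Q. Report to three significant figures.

R ≈ 0.506

Mass balance around the secondary clarifier (neglecting effluent solids): R = X / (X_r − X) = 3170 / (9440 − 3170) = 0.5056.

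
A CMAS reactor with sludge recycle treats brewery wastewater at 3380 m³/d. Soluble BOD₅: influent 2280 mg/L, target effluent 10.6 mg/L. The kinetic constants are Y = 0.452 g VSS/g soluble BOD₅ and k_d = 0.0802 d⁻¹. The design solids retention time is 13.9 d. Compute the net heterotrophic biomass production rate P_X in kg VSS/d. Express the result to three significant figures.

Correct the yield for decay: Y_obs = Y/(1 + k_d θ_c) = 0.452 / (1 + 0.0802 × 13.9) = 0.452 / 2.115 = 0.2137.
Mass of soluble BOD₅ removed per day: Q(S₀ − S) = 3380 × 2269 g/m³ = 7671 kg/d.
Biomass produced: P_X = Y_obs·Q·ΔS = 0.2137 × 7671 ≈ 1639 kg VSS/d.

P_X ≈ 1640 kg VSS/d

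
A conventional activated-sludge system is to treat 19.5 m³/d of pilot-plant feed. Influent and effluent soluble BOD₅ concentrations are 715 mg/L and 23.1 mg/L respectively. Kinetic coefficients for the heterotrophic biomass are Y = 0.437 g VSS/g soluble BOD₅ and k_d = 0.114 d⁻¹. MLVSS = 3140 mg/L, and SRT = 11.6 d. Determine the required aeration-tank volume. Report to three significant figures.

V ≈ 9.38 m³

Steady-state biomass mass balance: V·X·(1 + k_d·θ_c) = Y·Q·(S₀ − S)·θ_c, so V = 0.437 × 19.5 × (715 − 23.1) × 11.6 / [3140 × (1 + 0.114 × 11.6)] = 6.84×10^4 / 7292 = 9.379 m³.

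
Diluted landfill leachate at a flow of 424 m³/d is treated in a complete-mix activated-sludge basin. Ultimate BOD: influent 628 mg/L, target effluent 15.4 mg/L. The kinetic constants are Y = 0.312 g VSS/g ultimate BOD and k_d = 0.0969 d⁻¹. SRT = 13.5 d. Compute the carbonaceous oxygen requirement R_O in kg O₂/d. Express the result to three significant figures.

R_O ≈ 210 kg O₂/d

Correct the yield for decay: Y_obs = Y/(1 + k_d θ_c) = 0.312 / (1 + 0.0969 × 13.5) = 0.312 / 2.308 = 0.1352.
ΔS = 628 − 15.4 = 612.6 mg/L, so the substrate removal rate is 424 × 612.6/1000 = 259.7 kg ultimate BOD/d.
P_X = Y_obs·Q·(S₀ − S) = 0.1352 × 259.7 = 35.11 kg VSS/d.
R_O = Q·ΔS − 1.42 P_X = 259.7 − 49.86 = 209.9 kg O₂/d.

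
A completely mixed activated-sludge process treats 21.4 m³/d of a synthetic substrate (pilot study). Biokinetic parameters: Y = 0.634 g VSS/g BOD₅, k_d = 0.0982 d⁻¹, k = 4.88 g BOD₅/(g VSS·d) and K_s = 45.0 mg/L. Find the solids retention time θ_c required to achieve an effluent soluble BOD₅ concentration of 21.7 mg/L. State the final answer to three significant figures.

From 1/θ_c = Y·k·S/(K_s + S) − k_d: Y·k·S/(K_s+S) = 0.634 × 4.88 × 21.7 / (45.0 + 21.7) = 1.007 d⁻¹.
θ_c = 1/(μ − k_d) = 1/(1.007 − 0.0982) = 1/0.9084 = 1.101 d.

θ_c ≈ 1.10 d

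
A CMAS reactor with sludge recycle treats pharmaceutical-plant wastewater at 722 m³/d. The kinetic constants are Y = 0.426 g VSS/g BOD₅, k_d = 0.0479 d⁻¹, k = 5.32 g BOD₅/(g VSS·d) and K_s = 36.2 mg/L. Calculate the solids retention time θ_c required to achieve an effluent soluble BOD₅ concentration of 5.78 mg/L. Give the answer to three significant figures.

θ_c ≈ 3.79 d

At the target effluent, Y k S/(K_s+S) = 0.426×5.32×5.78/41.98 = 0.3120 d⁻¹.
θ_c = 1/(μ − k_d) = 1/(0.3120 − 0.0479) = 1/0.2641 = 3.786 d.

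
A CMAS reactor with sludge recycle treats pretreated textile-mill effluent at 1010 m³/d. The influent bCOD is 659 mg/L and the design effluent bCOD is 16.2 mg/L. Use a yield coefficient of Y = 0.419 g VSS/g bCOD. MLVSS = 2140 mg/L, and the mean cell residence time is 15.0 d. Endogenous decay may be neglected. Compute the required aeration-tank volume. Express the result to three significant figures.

V ≈ 1910 m³

Biomass mass balance (decay neglected): V·X = Y·Q·(S₀ − S)·θ_c, so V = 0.419 × 1010 × (659 − 16.2) × 15.0 / 2140 = 1907 m³.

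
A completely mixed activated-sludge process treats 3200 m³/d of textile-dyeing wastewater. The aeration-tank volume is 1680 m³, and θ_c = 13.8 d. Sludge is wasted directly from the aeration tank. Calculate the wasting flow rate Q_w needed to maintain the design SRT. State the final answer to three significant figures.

Wasting from the aeration tank: Q_w = V / θ_c = 1680 / 13.8 = 121.7 m³/d.

Q_w ≈ 122 m³/d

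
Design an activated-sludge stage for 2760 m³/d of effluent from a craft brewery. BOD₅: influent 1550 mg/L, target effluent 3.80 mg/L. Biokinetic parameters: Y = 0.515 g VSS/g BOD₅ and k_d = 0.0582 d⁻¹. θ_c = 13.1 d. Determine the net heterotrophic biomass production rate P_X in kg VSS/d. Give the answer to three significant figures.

P_X ≈ 1250 kg VSS/d

Observed yield with endogenous decay: Y_obs = Y / (1 + k_d·θ_c) = 0.515 / (1 + 0.0582 × 13.1) = 0.515 / 1.762 = 0.2922 g VSS/g BOD₅.
Substrate removed = Q·(S₀ − S) = 2760 m³/d × (1550 − 3.80) g/m³ = 4.27×10^6 g/d = 4268 kg/d.
So the net sludge growth is P_X = 0.2922 × 4268 = 1247 kg VSS/d.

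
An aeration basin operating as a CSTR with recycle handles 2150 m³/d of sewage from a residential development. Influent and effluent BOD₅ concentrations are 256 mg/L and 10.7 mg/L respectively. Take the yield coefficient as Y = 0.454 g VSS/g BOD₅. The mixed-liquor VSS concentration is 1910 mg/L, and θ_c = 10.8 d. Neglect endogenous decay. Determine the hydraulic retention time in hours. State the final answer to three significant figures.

With k_d = 0 the design equation reduces to V = Y Q (S₀−S) θ_c / X = 0.454 × 2150 × (256 − 10.7) × 10.8 / 1910 = 1354 m³.
τ = V/Q = 1354/2150 = 0.6297 d, or 15.11 h.

τ ≈ 15.1 h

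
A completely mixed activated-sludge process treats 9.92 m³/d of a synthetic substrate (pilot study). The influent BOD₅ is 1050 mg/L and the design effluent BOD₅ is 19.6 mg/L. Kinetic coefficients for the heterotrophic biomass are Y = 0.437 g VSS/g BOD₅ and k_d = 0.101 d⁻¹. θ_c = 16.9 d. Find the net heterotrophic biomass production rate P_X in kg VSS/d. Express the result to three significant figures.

P_X ≈ 1.65 kg VSS/d

Correct the yield for decay: Y_obs = Y/(1 + k_d θ_c) = 0.437 / (1 + 0.101 × 16.9) = 0.437 / 2.707 = 0.1614.
ΔS = 1050 − 19.6 = 1030 mg/L, so the substrate removal rate is 9.92 × 1030/1000 = 10.22 kg BOD₅/d.
P_X = Y_obs · Q(S₀ − S) = 0.1614 × 10.22 = 1.650 kg VSS/d.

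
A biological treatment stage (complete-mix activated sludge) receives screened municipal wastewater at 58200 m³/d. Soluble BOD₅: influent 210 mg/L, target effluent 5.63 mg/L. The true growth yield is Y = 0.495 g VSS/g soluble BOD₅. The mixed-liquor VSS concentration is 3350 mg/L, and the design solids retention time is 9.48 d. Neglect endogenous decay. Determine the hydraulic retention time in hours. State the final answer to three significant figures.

V·X = Y·Q·ΔS·θ_c gives V = 0.495 × 58200 × (210 − 5.63) × 9.48 / 3350 = 16661 m³.
τ = V/Q = 16661/58200 = 0.2863 d, or 6.871 h.

τ ≈ 6.87 h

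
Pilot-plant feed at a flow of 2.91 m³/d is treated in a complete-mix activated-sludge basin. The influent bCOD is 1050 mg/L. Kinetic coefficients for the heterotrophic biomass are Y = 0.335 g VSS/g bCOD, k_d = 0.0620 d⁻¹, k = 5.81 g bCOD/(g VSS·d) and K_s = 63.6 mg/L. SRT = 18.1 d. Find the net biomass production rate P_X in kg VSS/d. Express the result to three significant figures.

P_X ≈ 0.480 kg VSS/d

Effluent substrate depends only on kinetics and SRT: S = K_s(1 + k_d θ_c) / [θ_c(Yk − k_d) − 1] = 63.6 × (1 + 0.0620 × 18.1) / [18.1 × (0.335 × 5.81 − 0.0620) − 1] = 135.0 / 33.11 = 4.077 mg/L.
Y_obs = Y / (1 + k_d θ_c) = 0.335 / (1 + 0.0620 × 18.1) = 0.335 / 2.122 = 0.1579.
Q·(S₀ − S) = 2.91 × (1050 − 4.08) × 10⁻³ = 3.044 kg/d removed.
Biomass produced: P_X = Y_obs·Q·ΔS = 0.1579 × 3.044 ≈ 0.4805 kg VSS/d.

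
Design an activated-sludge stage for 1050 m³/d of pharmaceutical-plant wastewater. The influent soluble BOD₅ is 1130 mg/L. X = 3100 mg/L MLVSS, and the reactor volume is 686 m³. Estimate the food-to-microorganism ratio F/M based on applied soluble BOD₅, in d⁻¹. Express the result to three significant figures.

F/M ≈ 0.558 d⁻¹

Food-to-microorganism ratio F/M = Q S₀ / (V X) = 1050 × 1130 / (686.0 × 3100) = 0.5579 d⁻¹.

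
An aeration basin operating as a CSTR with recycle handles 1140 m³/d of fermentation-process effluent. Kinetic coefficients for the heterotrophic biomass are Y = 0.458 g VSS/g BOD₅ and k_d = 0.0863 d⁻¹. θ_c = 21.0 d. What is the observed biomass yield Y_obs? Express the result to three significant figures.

Y_obs = Y / (1 + k_d θ_c) = 0.458 / (1 + 0.0863 × 21.0) = 0.458 / 2.812 = 0.1629.

Y_obs ≈ 0.163 g VSS/g BOD₅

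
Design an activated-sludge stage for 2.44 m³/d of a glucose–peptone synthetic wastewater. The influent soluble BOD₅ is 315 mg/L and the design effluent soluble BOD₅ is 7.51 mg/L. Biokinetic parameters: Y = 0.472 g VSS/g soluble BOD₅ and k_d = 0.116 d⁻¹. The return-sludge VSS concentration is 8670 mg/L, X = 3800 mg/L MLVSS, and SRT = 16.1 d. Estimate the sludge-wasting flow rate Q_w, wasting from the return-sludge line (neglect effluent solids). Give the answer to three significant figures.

Rearranging the biomass balance for a CMAS with decay, V = Y·Q·ΔS·θ_c / [X·(1+k_d θ_c)] = 0.472 × 2.44 × (315 − 7.51) × 16.1 / [3800 × (1 + 0.116 × 16.1)] = 5.7×10^3 / 10897 = 0.5232 m³.
Q_w = (V·X)/(θ_c X_r) = 0.5232 × 3800 / (16.1 × 8670) = 0.01424 m³/d.

Q_w ≈ 0.0142 m³/d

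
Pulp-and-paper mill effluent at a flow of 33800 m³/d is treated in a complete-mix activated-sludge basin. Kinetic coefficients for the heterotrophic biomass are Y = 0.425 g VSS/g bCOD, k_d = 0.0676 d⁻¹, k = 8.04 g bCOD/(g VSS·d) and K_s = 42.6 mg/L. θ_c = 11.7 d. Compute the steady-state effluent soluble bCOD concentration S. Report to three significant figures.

S ≈ 2.00 mg/L

From the Monod/SRT balance for a CMAS, S = K_s·(1+k_d θ_c)/[θ_c·(Y k − k_d) − 1] = 42.6 × (1 + 0.0676 × 11.7) / [11.7 × (0.425 × 8.04 − 0.0676) − 1] = 76.29 / 38.19 = 1.998 mg/L.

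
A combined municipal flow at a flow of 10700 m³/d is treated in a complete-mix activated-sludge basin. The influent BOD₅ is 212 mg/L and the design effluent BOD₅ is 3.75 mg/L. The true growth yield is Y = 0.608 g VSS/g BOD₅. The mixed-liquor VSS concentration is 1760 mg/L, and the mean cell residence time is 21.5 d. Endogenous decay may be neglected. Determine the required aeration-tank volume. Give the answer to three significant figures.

V ≈ 16600 m³

Biomass mass balance (decay neglected): V·X = Y·Q·(S₀ − S)·θ_c, so V = 0.608 × 10700 × (212 − 3.75) × 21.5 / 1760 = 16550 m³.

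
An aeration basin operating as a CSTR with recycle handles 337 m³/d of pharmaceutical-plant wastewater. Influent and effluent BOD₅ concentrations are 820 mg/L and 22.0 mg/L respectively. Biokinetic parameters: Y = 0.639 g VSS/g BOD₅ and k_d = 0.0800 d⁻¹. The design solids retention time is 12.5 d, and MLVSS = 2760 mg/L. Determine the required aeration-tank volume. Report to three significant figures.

V ≈ 389 m³

Steady-state biomass mass balance: V·X·(1 + k_d·θ_c) = Y·Q·(S₀ − S)·θ_c, so V = 0.639 × 337 × (820 − 22.0) × 12.5 / [2760 × (1 + 0.0800 × 12.5)] = 2.15×10^6 / 5520 = 389.1 m³.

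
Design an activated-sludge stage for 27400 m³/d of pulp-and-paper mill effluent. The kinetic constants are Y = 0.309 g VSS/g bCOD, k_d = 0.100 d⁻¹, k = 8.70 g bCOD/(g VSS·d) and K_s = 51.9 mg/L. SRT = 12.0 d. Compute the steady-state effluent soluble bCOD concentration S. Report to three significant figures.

From the Monod/SRT balance for a CMAS, S = K_s·(1+k_d θ_c)/[θ_c·(Y k − k_d) − 1] = 51.9 × (1 + 0.100 × 12.0) / [12.0 × (0.309 × 8.70 − 0.100) − 1] = 114.2 / 30.06 = 3.798 mg/L.

S ≈ 3.80 mg/L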